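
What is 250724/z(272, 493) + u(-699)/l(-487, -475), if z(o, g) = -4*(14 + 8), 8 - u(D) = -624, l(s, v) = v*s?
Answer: -14499668421/5089150 ≈ -2849.1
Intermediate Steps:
l(s, v) = s*v
u(D) = 632 (u(D) = 8 - 1*(-624) = 8 + 624 = 632)
z(o, g) = -88 (z(o, g) = -4*22 = -88)
250724/z(272, 493) + u(-699)/l(-487, -475) = 250724/(-88) + 632/((-487*(-475))) = 250724*(-1/88) + 632/231325 = -62681/22 + 632*(1/231325) = -62681/22 + 632/231325 = -14499668421/5089150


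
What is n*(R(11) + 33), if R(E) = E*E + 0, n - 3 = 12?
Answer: 2310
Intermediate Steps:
n = 15 (n = 3 + 12 = 15)
R(E) = E² (R(E) = E² + 0 = E²)
n*(R(11) + 33) = 15*(11² + 33) = 15*(121 + 33) = 15*154 = 2310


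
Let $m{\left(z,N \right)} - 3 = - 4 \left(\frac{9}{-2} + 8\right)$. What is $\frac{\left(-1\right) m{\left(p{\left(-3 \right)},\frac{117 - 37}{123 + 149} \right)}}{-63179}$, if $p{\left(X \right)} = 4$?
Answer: $- \frac{11}{63179} \approx -0.00017411$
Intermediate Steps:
$m{\left(z,N \right)} = -11$ ($m{\left(z,N \right)} = 3 - 4 \left(\frac{9}{-2} + 8\right) = 3 - 4 \left(9 \left(- \frac{1}{2}\right) + 8\right) = 3 - 4 \left(- \frac{9}{2} + 8\right) = 3 - 14 = -11$)
$\frac{\left(-1\right) m{\left(p{\left(-3 \right)},\frac{117 - 37}{123 + 149} \right)}}{-63179} = \frac{\left(-1\right) \left(-11\right)}{-63179} = 11 \left(- \frac{1}{63179}\right) = - \frac{11}{63179}$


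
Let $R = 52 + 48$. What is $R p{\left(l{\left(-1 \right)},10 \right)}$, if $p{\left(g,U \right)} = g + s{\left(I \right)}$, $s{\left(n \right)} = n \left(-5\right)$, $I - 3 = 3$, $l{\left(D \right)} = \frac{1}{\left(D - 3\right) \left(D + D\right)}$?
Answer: $- \frac{5975}{2} \approx -2987.5$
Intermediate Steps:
$l{\left(D \right)} = \frac{1}{2 D \left(-3 + D\right)}$ ($l{\left(D \right)} = \frac{1}{\left(-3 + D\right) 2 D} = \frac{1}{2 D \left(-3 + D\right)}$)
$R = 100$
$I = 6$ ($I = 3 + 3 = 6$)
$s{\left(n \right)} = - 5 n$
$p{\left(g,U \right)} = -30 + g$ ($p{\left(g,U \right)} = g - 30 = -30 + g$)
$R p{\left(l{\left(-1 \right)},10 \right)} = 100 \left(-30 + \frac{1}{2 \left(-1\right) \left(-3 - 1\right)}\right) = 100 \left(-30 + \frac{1}{2} \left(-1\right) \frac{1}{-4}\right) = 100 \left(-30 + \frac{1}{2} \left(-1\right) \left(- \frac{1}{4}\right)\right) = 100 \left(-30 + \frac{1}{8}\right) = 100 \left(- \frac{239}{8}\right) = - \frac{5975}{2}$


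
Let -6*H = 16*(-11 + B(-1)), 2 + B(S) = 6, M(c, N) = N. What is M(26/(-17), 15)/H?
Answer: 45/56 ≈ 0.80357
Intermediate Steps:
B(S) = 4 (B(S) = -2 + 6 = 4)
H = 56/3 (H = -8*(-11 + 4)/3 = -8*(-7)/3 = -⅙*(-112) = 56/3 ≈ 18.667)
M(26/(-17), 15)/H = 15/(56/3) = 15*(3/56) = 45/56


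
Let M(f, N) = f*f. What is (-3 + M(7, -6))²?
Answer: 2116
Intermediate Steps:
M(f, N) = f²
(-3 + M(7, -6))² = (-3 + 7²)² = (-3 + 49)² = 46² = 2116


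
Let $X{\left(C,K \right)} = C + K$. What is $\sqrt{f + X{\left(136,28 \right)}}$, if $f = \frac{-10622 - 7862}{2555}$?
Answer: $\frac{6 \sqrt{28426930}}{2555} \approx 12.521$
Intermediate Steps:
$f = - \frac{18484}{2555}$ ($f = \left(-10622 - 7862\right) \frac{1}{2555} = \left(-18484\right) \frac{1}{2555} = - \frac{18484}{2555} \approx -7.2344$)
$\sqrt{f + X{\left(136,28 \right)}} = \sqrt{- \frac{18484}{2555} + \left(136 + 28\right)} = \sqrt{- \frac{18484}{2555} + 164} = \sqrt{\frac{400536}{2555}} = \frac{6 \sqrt{28426930}}{2555}$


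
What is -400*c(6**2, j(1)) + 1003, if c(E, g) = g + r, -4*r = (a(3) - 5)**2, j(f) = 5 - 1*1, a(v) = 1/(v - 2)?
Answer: 1003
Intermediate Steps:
a(v) = 1/(-2 + v)
j(f) = 4 (j(f) = 5 - 1 = 4)
r = -4 (r = -(1/(-2 + 3) - 5)**2/4 = -(1/1 - 5)**2/4 = -(1 - 5)**2/4 = -1/4*(-4)**2 = -1/4*16 = -4)
c(E, g) = -4 + g (c(E, g) = g - 4 = -4 + g)
-400*c(6**2, j(1)) + 1003 = -400*(-4 + 4) + 1003 = -400*0 + 1003 = 0 + 1003 = 1003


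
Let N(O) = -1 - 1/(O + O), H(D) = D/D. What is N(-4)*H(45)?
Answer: -7/8 ≈ -0.87500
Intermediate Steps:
H(D) = 1
N(O) = -1 - 1/(2*O)
N(-4)*H(45) = ((-½ - 1*(-4))/(-4))*1 = -(-½ + 4)/4*1 = -¼*7/2*1 = -7/8*1 = -7/8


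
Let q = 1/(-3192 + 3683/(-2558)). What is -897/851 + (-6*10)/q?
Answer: 9067339209/47323 ≈ 1.9161e+5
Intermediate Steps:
q = -2558/8168819 (q = 1/(-3192 + 3683*(-1/2558)) = 1/(-3192 - 3683/2558) = 1/(-8168819/2558) = -2558/8168819 ≈ -0.00031314)
-897/851 + (-6*10)/q = -897/851 + (-6*10)/(-2558/8168819) = -897*1/851 - 60*(-8168819/2558) = -39/37 + 245064570/1279 = 9067339209/47323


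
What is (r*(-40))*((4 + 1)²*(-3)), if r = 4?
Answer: 12000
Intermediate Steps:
(r*(-40))*((4 + 1)²*(-3)) = (4*(-40))*((4 + 1)²*(-3)) = -160*5²*(-3) = -4000*(-3) = -160*(-75) = 12000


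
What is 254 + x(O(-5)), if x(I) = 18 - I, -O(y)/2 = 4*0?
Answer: 272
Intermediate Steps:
O(y) = 0 (O(y) = -8*0 = -2*0 = 0)
254 + x(O(-5)) = 254 + (18 - 1*0) = 254 + (18 + 0) = 254 + 18 = 272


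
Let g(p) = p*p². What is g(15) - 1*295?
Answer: 3080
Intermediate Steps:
g(p) = p³
g(15) - 1*295 = 15³ - 1*295 = 3375 - 295 = 3080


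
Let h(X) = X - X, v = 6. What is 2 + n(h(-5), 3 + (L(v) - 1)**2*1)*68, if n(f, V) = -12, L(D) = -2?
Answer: -814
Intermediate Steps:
h(X) = 0
2 + n(h(-5), 3 + (L(v) - 1)**2*1)*68 = 2 - 12*68 = 2 - 816 = -814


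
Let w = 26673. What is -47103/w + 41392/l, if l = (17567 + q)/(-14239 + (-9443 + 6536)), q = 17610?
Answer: -6310559313789/312758707 ≈ -20177.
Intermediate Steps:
l = -35177/17146 (l = (17567 + 17610)/(-14239 + (-9443 + 6536)) = 35177/(-14239 - 2907) = 35177/(-17146) = 35177*(-1/17146) = -35177/17146 ≈ -2.0516)
-47103/w + 41392/l = -47103/26673 + 41392/(-35177/17146) = -47103*1/26673 + 41392*(-17146/35177) = -15701/8891 - 709707232/35177 = -6310559313789/312758707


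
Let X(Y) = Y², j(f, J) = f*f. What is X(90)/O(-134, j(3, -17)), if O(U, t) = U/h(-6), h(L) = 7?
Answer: -28350/67 ≈ -423.13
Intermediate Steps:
j(f, J) = f²
O(U, t) = U/7
X(90)/O(-134, j(3, -17)) = 90²/(((⅐)*(-134))) = 8100/(-134/7) = 8100*(-7/134) = -28350/67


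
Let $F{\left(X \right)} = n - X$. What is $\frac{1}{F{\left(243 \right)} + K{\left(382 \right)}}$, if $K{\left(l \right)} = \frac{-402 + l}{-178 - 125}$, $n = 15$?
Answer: $- \frac{303}{69064} \approx -0.0043872$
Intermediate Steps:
$K{\left(l \right)} = \frac{134}{101} - \frac{l}{303}$ ($K{\left(l \right)} = \frac{-402 + l}{-303} = \left(-402 + l\right) \left(- \frac{1}{303}\right) = \frac{134}{101} - \frac{l}{303}$)
$F{\left(X \right)} = 15 - X$
$\frac{1}{F{\left(243 \right)} + K{\left(382 \right)}} = \frac{1}{\left(15 - 243\right) + \left(\frac{134}{101} - \frac{382}{303}\right)} = \frac{1}{-228 + \frac{20}{303}} = \frac{1}{- \frac{69064}{303}} = - \frac{303}{69064}$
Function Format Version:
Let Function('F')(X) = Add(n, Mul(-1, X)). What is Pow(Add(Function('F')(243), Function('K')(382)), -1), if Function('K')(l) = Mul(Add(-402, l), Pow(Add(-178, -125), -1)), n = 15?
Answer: Rational(-303, 69064) ≈ -0.0043872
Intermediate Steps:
Function('K')(l) = Add(Rational(134, 101), Mul(Rational(-1, 303), l)) (Function('K')(l) = Mul(Add(-402, l), Pow(-303, -1)) = Mul(Add(-402, l), Rational(-1, 303)) = Add(Rational(134, 101), Mul(Rational(-1, 303), l)))
Function('F')(X) = Add(15, Mul(-1, X))
Pow(Add(Function('F')(243), Function('K')(382)), -1) = Pow(Add(Add(15, Mul(-1, 243)), Add(Rational(134, 101), Mul(Rational(-1, 303), 382))), -1) = Pow(Add(Add(15, -243), Add(Rational(134, 101), Rational(-382, 303))), -1) = Pow(Add(-228, Rational(20, 303)), -1) = Pow(Rational(-69064, 303), -1) = Rational(-303, 69064)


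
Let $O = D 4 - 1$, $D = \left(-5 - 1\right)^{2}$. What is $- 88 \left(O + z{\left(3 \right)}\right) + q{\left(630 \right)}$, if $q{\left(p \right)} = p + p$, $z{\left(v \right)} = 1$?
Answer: $-11412$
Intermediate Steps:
$q{\left(p \right)} = 2 p$
$D = 36$ ($D = \left(-6\right)^{2} = 36$)
$O = 143$ ($O = 36 \cdot 4 - 1 = 144 - 1 = 143$)
$- 88 \left(O + z{\left(3 \right)}\right) + q{\left(630 \right)} = - 88 \left(143 + 1\right) + 2 \cdot 630 = \left(-88\right) 144 + 1260 = -12672 + 1260 = -11412$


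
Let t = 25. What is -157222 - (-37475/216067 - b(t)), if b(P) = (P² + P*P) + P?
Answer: -33694962974/216067 ≈ -1.5595e+5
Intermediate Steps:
b(P) = P + 2*P² (b(P) = (P² + P²) + P = 2*P² + P = P + 2*P²)
-157222 - (-37475/216067 - b(t)) = -157222 - (-37475/216067 - 25*(1 + 2*25)) = -157222 - (-37475*1/216067 - 25*(1 + 50)) = -157222 - (-37475/216067 - 25*51) = -157222 - (-37475/216067 - 1*1275) = -157222 - (-37475/216067 - 1275) = -157222 - 1*(-275522900/216067) = -157222 + 275522900/216067 = -33694962974/216067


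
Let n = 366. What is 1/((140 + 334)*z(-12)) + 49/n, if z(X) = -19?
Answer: 12248/91561 ≈ 0.13377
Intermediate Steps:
1/((140 + 334)*z(-12)) + 49/n = 1/((140 + 334)*(-19)) + 49/366 = -1/19/474 + 49*(1/366) = (1/474)*(-1/19) + 49/366 = -1/9006 + 49/366 = 12248/91561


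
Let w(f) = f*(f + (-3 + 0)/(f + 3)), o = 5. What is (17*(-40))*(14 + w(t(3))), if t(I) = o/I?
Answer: -672860/63 ≈ -10680.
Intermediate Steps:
t(I) = 5/I
w(f) = f*(f - 3/(3 + f))
(17*(-40))*(14 + w(t(3))) = (17*(-40))*(14 + (5/3)*(-3 + (5/3)**2 + 3*(5/3))/(3 + 5/3)) = -680*(14 + (5*(1/3))*(-3 + (5*(1/3))**2 + 3*(5*(1/3)))/(3 + 5*(1/3))) = -680*(14 + 5*(-3 + (5/3)**2 + 3*(5/3))/(3*(3 + 5/3))) = -680*(14 + 5*(-3 + 25/9 + 5)/(3*(14/3))) = -680*(14 + (5/3)*(3/14)*(43/9)) = -680*(14 + 215/126) = -680*1979/126 = -672860/63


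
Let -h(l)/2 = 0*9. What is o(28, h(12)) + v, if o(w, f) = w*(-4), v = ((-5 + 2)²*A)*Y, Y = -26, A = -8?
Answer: 1760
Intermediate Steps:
h(l) = 0 (h(l) = -0*9 = -2*0 = 0)
v = 1872 (v = ((-5 + 2)²*(-8))*(-26) = ((-3)²*(-8))*(-26) = (9*(-8))*(-26) = -72*(-26) = 1872)
o(w, f) = -4*w
o(28, h(12)) + v = -4*28 + 1872 = -112 + 1872 = 1760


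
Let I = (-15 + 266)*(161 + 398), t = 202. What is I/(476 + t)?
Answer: 140309/678 ≈ 206.95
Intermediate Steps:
I = 140309 (I = 251*559 = 140309)
I/(476 + t) = 140309/(476 + 202) = 140309/678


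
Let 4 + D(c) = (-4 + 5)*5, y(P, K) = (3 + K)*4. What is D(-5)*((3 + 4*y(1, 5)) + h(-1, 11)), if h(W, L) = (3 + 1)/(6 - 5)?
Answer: 135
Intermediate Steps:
y(P, K) = 12 + 4*K
h(W, L) = 4 (h(W, L) = 4/1 = 4*1 = 4)
D(c) = 1 (D(c) = -4 + (-4 + 5)*5 = -4 + 1*5 = -4 + 5 = 1)
D(-5)*((3 + 4*y(1, 5)) + h(-1, 11)) = 1*((3 + 4*(12 + 4*5)) + 4) = 1*((3 + 4*(12 + 20)) + 4) = 1*((3 + 4*32) + 4) = 1*((3 + 128) + 4) = 1*(131 + 4) = 1*135 = 135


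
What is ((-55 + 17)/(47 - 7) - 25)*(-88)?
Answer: 11418/5 ≈ 2283.6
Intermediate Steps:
((-55 + 17)/(47 - 7) - 25)*(-88) = (-38/40 - 25)*(-88) = (-38*1/40 - 25)*(-88) = (-19/20 - 25)*(-88) = -519/20*(-88) = 11418/5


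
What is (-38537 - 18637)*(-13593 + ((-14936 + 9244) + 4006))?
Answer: 873561546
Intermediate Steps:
(-38537 - 18637)*(-13593 + ((-14936 + 9244) + 4006)) = -57174*(-13593 + (-5692 + 4006)) = -57174*(-13593 - 1686) = -57174*(-15279) = 873561546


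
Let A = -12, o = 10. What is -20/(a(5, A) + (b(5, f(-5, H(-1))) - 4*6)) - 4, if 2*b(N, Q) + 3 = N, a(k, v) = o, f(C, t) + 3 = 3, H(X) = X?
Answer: -32/13 ≈ -2.4615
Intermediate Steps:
f(C, t) = 0 (f(C, t) = -3 + 3 = 0)
a(k, v) = 10
b(N, Q) = -3/2 + N/2
-20/(a(5, A) + (b(5, f(-5, H(-1))) - 4*6)) - 4 = -20/(10 + ((-3/2 + (1/2)*5) - 4*6)) - 4 = -20/(10 + ((-3/2 + 5/2) - 24)) - 4 = -20/(10 + (1 - 24)) - 4 = -20/(10 - 23) - 4 = -20/(-13) - 4 = -20*(-1/13) - 4 = 20/13 - 4 = -32/13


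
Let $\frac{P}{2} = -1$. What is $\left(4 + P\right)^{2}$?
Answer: $4$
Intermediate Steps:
$P = -2$ ($P = 2 \left(-1\right) = -2$)
$\left(4 + P\right)^{2} = \left(4 - 2\right)^{2} = 2^{2} = 4$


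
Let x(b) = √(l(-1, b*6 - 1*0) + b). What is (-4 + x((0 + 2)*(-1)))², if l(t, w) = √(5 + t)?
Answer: 16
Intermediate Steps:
x(b) = √(2 + b) (x(b) = √(√(5 - 1) + b) = √(√4 + b) = √(2 + b))
(-4 + x((0 + 2)*(-1)))² = (-4 + √(2 + (0 + 2)*(-1)))² = (-4 + √(2 + 2*(-1)))² = (-4 + √(2 - 2))² = (-4 + √0)² = (-4 + 0)² = (-4)² = 16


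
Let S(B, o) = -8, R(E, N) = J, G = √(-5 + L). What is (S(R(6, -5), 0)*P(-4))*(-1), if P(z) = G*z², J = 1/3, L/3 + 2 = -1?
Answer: 128*I*√14 ≈ 478.93*I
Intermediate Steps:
L = -9 (L = -6 + 3*(-1) = -6 - 3 = -9)
J = ⅓ ≈ 0.33333
G = I*√14 (G = √(-5 - 9) = √(-14) = I*√14 ≈ 3.7417*I)
R(E, N) = ⅓
P(z) = I*√14*z² (P(z) = (I*√14)*z² = I*√14*z²)
(S(R(6, -5), 0)*P(-4))*(-1) = -8*I*√14*(-4)²*(-1) = -8*I*√14*16*(-1) = -128*I*√14*(-1) = 128*I*√14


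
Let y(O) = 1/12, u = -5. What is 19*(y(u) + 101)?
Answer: 23047/12 ≈ 1920.6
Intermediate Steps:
y(O) = 1/12
19*(y(u) + 101) = 19*(1/12 + 101) = 19*(1213/12) = 23047/12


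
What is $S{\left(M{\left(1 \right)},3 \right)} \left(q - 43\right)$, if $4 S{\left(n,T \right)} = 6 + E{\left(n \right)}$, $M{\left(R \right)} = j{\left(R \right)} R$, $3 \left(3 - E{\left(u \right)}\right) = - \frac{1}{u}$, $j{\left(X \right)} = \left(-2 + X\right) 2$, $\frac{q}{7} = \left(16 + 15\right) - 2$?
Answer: $\frac{1060}{3} \approx 353.33$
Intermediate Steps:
$q = 203$ ($q = 7 \left(\left(16 + 15\right) - 2\right) = 7 \left(31 - 2\right) = 7 \cdot 29 = 203$)
$j{\left(X \right)} = -4 + 2 X$
$E{\left(u \right)} = 3 + \frac{1}{3 u}$ ($E{\left(u \right)} = 3 - \frac{\left(-1\right) \frac{1}{u}}{3} = 3 + \frac{1}{3 u}$)
$M{\left(R \right)} = R \left(-4 + 2 R\right)$ ($M{\left(R \right)} = \left(-4 + 2 R\right) R = R \left(-4 + 2 R\right)$)
$S{\left(n,T \right)} = \frac{9}{4} + \frac{1}{12 n}$ ($S{\left(n,T \right)} = \frac{6 + \left(3 + \frac{1}{3 n}\right)}{4} = \frac{9 + \frac{1}{3 n}}{4} = \frac{9}{4} + \frac{1}{12 n}$)
$S{\left(M{\left(1 \right)},3 \right)} \left(q - 43\right) = \frac{1 + 27 \cdot 2 \cdot 1 \left(-2 + 1\right)}{12 \cdot 2 \cdot 1 \left(-2 + 1\right)} \left(203 - 43\right) = \frac{1 + 27 \cdot 2 \cdot 1 \left(-1\right)}{12 \cdot 2 \cdot 1 \left(-1\right)} 160 = \frac{1 + 27 \left(-2\right)}{12 \left(-2\right)} 160 = \frac{1}{12} \left(- \frac{1}{2}\right) \left(1 - 54\right) 160 = \frac{1}{12} \left(- \frac{1}{2}\right) \left(-53\right) 160 = \frac{53}{24} \cdot 160 = \frac{1060}{3}$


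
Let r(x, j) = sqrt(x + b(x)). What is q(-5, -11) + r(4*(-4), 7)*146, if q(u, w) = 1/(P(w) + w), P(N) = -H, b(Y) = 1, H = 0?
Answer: -1/11 + 146*I*sqrt(15) ≈ -0.090909 + 565.46*I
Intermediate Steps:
P(N) = 0 (P(N) = -1*0 = 0)
q(u, w) = 1/w (q(u, w) = 1/(0 + w) = 1/w)
r(x, j) = sqrt(1 + x) (r(x, j) = sqrt(x + 1) = sqrt(1 + x))
q(-5, -11) + r(4*(-4), 7)*146 = 1/(-11) + sqrt(1 + 4*(-4))*146 = -1/11 + sqrt(1 - 16)*146 = -1/11 + sqrt(-15)*146 = -1/11 + (I*sqrt(15))*146 = -1/11 + 146*I*sqrt(15)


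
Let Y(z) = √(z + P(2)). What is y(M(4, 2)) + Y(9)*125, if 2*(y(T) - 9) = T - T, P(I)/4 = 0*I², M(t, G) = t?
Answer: 384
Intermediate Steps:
P(I) = 0 (P(I) = 4*(0*I²) = 4*0 = 0)
y(T) = 9 (y(T) = 9 + (T - T)/2 = 9 + (½)*0 = 9 + 0 = 9)
Y(z) = √z (Y(z) = √(z + 0) = √z)
y(M(4, 2)) + Y(9)*125 = 9 + √9*125 = 9 + 3*125 = 9 + 375 = 384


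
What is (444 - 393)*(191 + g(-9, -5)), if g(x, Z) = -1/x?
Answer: 29240/3 ≈ 9746.7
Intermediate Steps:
(444 - 393)*(191 + g(-9, -5)) = (444 - 393)*(191 - 1/(-9)) = 51*(191 - 1*(-⅑)) = 51*(191 + ⅑) = 51*(1720/9) = 29240/3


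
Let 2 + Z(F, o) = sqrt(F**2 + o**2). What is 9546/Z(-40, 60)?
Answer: 1591/433 + 15910*sqrt(13)/433 ≈ 136.16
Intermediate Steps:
Z(F, o) = -2 + sqrt(F**2 + o**2)
9546/Z(-40, 60) = 9546/(-2 + sqrt((-40)**2 + 60**2)) = 9546/(-2 + sqrt(1600 + 3600)) = 9546/(-2 + sqrt(5200)) = 9546/(-2 + 20*sqrt(13))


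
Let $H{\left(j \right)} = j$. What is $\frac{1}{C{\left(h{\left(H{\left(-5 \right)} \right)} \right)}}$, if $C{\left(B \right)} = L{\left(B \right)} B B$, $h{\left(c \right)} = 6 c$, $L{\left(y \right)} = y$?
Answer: $- \frac{1}{27000} \approx -3.7037 \cdot 10^{-5}$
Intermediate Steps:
$C{\left(B \right)} = B^{3}$ ($C{\left(B \right)} = B B B = B^{2} B = B^{3}$)
$\frac{1}{C{\left(h{\left(H{\left(-5 \right)} \right)} \right)}} = \frac{1}{\left(6 \left(-5\right)\right)^{3}} = \frac{1}{\left(-30\right)^{3}} = \frac{1}{-27000} = - \frac{1}{27000}$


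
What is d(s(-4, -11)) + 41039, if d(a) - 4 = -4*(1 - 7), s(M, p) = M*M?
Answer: 41067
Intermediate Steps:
s(M, p) = M²
d(a) = 28 (d(a) = 4 - 4*(1 - 7) = 4 - 4*(-6) = 4 + 24 = 28)
d(s(-4, -11)) + 41039 = 28 + 41039 = 41067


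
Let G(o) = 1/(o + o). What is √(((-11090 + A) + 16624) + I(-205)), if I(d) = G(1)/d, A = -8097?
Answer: 3*I*√47871190/410 ≈ 50.626*I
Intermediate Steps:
G(o) = 1/(2*o)
I(d) = 1/(2*d) (I(d) = ((½)/1)/d = ((½)*1)/d = 1/(2*d))
√(((-11090 + A) + 16624) + I(-205)) = √(((-11090 - 8097) + 16624) + (½)/(-205)) = √((-19187 + 16624) + (½)*(-1/205)) = √(-2563 - 1/410) = √(-1050831/410) = 3*I*√47871190/410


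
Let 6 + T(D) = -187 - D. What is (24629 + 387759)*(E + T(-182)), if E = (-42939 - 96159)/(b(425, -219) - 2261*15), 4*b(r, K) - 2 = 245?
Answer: -384820274588/135413 ≈ -2.8418e+6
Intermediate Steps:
b(r, K) = 247/4 (b(r, K) = ½ + (¼)*245 = ½ + 245/4 = 247/4)
E = 556392/135413 (E = (-42939 - 96159)/(247/4 - 2261*15) = -139098/(247/4 - 33915) = -139098/(-135413/4) = -139098*(-4/135413) = 556392/135413 ≈ 4.1088)
T(D) = -193 - D (T(D) = -6 + (-187 - D) = -193 - D)
(24629 + 387759)*(E + T(-182)) = (24629 + 387759)*(556392/135413 + (-193 - 1*(-182))) = 412388*(556392/135413 + (-193 + 182)) = 412388*(556392/135413 - 11) = 412388*(-933151/135413) = -384820274588/135413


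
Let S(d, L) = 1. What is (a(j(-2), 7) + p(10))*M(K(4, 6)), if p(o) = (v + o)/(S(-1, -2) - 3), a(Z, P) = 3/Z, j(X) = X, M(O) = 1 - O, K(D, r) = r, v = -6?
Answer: 35/2 ≈ 17.500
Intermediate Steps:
p(o) = 3 - o/2 (p(o) = (-6 + o)/(1 - 3) = (-6 + o)/(-2) = (-6 + o)*(-½) = 3 - o/2)
(a(j(-2), 7) + p(10))*M(K(4, 6)) = (3/(-2) + (3 - ½*10))*(1 - 1*6) = (3*(-½) + (3 - 5))*(1 - 6) = (-3/2 - 2)*(-5) = -7/2*(-5) = 35/2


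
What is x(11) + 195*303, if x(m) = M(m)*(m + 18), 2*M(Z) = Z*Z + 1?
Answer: 60854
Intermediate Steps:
M(Z) = ½ + Z²/2 (M(Z) = (Z*Z + 1)/2 = (Z² + 1)/2 = (1 + Z²)/2 = ½ + Z²/2)
x(m) = (½ + m²/2)*(18 + m) (x(m) = (½ + m²/2)*(m + 18) = (½ + m²/2)*(18 + m))
x(11) + 195*303 = (1 + 11²)*(18 + 11)/2 + 195*303 = (½)*(1 + 121)*29 + 59085 = (½)*122*29 + 59085 = 1769 + 59085 = 60854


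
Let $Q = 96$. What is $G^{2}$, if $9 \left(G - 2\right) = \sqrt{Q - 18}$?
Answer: $\frac{\left(18 + \sqrt{78}\right)^{2}}{81} \approx 8.8882$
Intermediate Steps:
$G = 2 + \frac{\sqrt{78}}{9}$ ($G = 2 + \frac{\sqrt{96 - 18}}{9} = 2 + \frac{\sqrt{78}}{9} \approx 2.9813$)
$G^{2} = \left(2 + \frac{\sqrt{78}}{9}\right)^{2}$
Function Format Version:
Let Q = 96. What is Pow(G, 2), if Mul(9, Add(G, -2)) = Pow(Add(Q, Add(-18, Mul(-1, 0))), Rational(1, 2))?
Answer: Mul(Rational(1, 81), Pow(Add(18, Pow(78, Rational(1, 2))), 2)) ≈ 8.8882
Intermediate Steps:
G = Add(2, Mul(Rational(1, 9), Pow(78, Rational(1, 2)))) (G = Add(2, Mul(Rational(1, 9), Pow(Add(96, Add(-18, Mul(-1, 0))), Rational(1, 2)))) = Add(2, Mul(Rational(1, 9), Pow(Add(96, Add(-18, 0)), Rational(1, 2)))) = Add(2, Mul(Rational(1, 9), Pow(Add(96, -18), Rational(1, 2)))) = Add(2, Mul(Rational(1, 9), Pow(78, Rational(1, 2)))) ≈ 2.9813)
Pow(G, 2) = Pow(Add(2, Mul(Rational(1, 9), Pow(78, Rational(1, 2)))), 2)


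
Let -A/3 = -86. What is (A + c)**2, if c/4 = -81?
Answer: 4356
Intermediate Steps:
c = -324 (c = 4*(-81) = -324)
A = 258 (A = -3*(-86) = 258)
(A + c)**2 = (258 - 324)**2 = (-66)**2 = 4356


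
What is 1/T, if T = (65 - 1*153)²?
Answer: 1/7744 ≈ 0.00012913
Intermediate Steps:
T = 7744 (T = (65 - 153)² = (-88)² = 7744)
1/T = 1/7744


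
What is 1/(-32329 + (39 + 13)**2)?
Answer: -1/29625 ≈ -3.3755e-5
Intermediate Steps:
1/(-32329 + (39 + 13)**2) = 1/(-32329 + 52**2) = 1/(-32329 + 2704) = 1/(-29625) = -1/29625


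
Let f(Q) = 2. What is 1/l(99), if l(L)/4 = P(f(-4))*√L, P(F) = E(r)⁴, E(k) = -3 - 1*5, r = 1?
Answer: √11/540672 ≈ 6.1343e-6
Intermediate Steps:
E(k) = -8 (E(k) = -3 - 5 = -8)
P(F) = 4096 (P(F) = (-8)⁴ = 4096)
l(L) = 16384*√L (l(L) = 4*(4096*√L) = 16384*√L)
1/l(99) = 1/(16384*√99) = 1/(16384*(3*√11)) = 1/(49152*√11) = √11/540672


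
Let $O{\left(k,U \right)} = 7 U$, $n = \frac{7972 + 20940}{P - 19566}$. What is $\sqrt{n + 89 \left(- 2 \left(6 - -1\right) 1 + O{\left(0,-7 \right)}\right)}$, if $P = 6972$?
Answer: $\frac{i \sqrt{222420965295}}{6297} \approx 74.895 i$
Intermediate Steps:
$n = - \frac{14456}{6297}$ ($n = \frac{7972 + 20940}{6972 - 19566} = \frac{28912}{-12594} = 28912 \left(- \frac{1}{12594}\right) = - \frac{14456}{6297} \approx -2.2957$)
$\sqrt{n + 89 \left(- 2 \left(6 - -1\right) 1 + O{\left(0,-7 \right)}\right)} = \sqrt{- \frac{14456}{6297} + 89 \left(- 2 \left(6 - -1\right) 1 + 7 \left(-7\right)\right)} = \sqrt{- \frac{14456}{6297} + 89 \left(- 2 \left(6 + 1\right) 1 - 49\right)} = \sqrt{- \frac{14456}{6297} + 89 \left(\left(-2\right) 7 \cdot 1 - 49\right)} = \sqrt{- \frac{14456}{6297} + 89 \left(\left(-14\right) 1 - 49\right)} = \sqrt{- \frac{14456}{6297} + 89 \left(-14 - 49\right)} = \sqrt{- \frac{14456}{6297} + 89 \left(-63\right)} = \sqrt{- \frac{14456}{6297} - 5607} = \sqrt{- \frac{35321735}{6297}} = \frac{i \sqrt{222420965295}}{6297}$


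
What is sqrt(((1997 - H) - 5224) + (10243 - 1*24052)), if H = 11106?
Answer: I*sqrt(28142) ≈ 167.76*I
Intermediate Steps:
sqrt(((1997 - H) - 5224) + (10243 - 1*24052)) = sqrt(((1997 - 1*11106) - 5224) + (10243 - 1*24052)) = sqrt(((1997 - 11106) - 5224) + (10243 - 24052)) = sqrt((-9109 - 5224) - 13809) = sqrt(-14333 - 13809) = sqrt(-28142) = I*sqrt(28142)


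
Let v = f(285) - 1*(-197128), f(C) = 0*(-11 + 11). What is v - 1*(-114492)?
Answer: 311620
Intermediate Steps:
f(C) = 0 (f(C) = 0*0 = 0)
v = 197128 (v = 0 - 1*(-197128) = 0 + 197128 = 197128)
v - 1*(-114492) = 197128 - 1*(-114492) = 197128 + 114492 = 311620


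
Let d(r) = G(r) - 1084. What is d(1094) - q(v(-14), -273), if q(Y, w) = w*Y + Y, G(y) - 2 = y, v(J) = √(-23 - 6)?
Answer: 12 + 272*I*√29 ≈ 12.0 + 1464.8*I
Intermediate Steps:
v(J) = I*√29 (v(J) = √(-29) = I*√29)
G(y) = 2 + y
q(Y, w) = Y + Y*w (q(Y, w) = Y*w + Y = Y + Y*w)
d(r) = -1082 + r (d(r) = (2 + r) - 1084 = -1082 + r)
d(1094) - q(v(-14), -273) = (-1082 + 1094) - I*√29*(1 - 273) = 12 - I*√29*(-272) = 12 - (-272)*I*√29 = 12 + 272*I*√29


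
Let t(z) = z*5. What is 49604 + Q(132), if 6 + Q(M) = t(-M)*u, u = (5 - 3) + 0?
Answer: 48278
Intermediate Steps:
u = 2 (u = 2 + 0 = 2)
t(z) = 5*z
Q(M) = -6 - 10*M (Q(M) = -6 + (5*(-M))*2 = -6 - 5*M*2 = -6 - 10*M)
49604 + Q(132) = 49604 + (-6 - 10*132) = 49604 + (-6 - 1320) = 49604 - 1326 = 48278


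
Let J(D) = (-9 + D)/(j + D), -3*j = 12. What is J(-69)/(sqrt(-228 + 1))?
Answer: -78*I*sqrt(227)/16571 ≈ -0.070918*I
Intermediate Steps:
j = -4 (j = -1/3*12 = -4)
J(D) = (-9 + D)/(-4 + D)
J(-69)/(sqrt(-228 + 1)) = ((-9 - 69)/(-4 - 69))/(sqrt(-228 + 1)) = (-78/(-73))/(sqrt(-227)) = (-1/73*(-78))/((I*sqrt(227))) = 78*(-I*sqrt(227)/227)/73 = -78*I*sqrt(227)/16571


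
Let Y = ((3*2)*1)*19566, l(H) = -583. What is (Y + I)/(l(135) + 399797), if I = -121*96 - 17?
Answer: 3647/13766 ≈ 0.26493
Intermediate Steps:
I = -11633 (I = -11616 - 17 = -11633)
Y = 117396 (Y = (6*1)*19566 = 6*19566 = 117396)
(Y + I)/(l(135) + 399797) = (117396 - 11633)/(-583 + 399797) = 105763/399214 = 105763*(1/399214) = 3647/13766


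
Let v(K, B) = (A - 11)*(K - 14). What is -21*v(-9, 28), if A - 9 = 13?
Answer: 5313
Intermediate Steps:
A = 22 (A = 9 + 13 = 22)
v(K, B) = -154 + 11*K (v(K, B) = (22 - 11)*(K - 14) = 11*(-14 + K) = -154 + 11*K)
-21*v(-9, 28) = -21*(-154 + 11*(-9)) = -21*(-154 - 99) = -21*(-253) = 5313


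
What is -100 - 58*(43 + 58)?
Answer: -5958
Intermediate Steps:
-100 - 58*(43 + 58) = -100 - 58*101 = -100 - 5858 = -5958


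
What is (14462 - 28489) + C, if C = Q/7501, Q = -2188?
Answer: -105218715/7501 ≈ -14027.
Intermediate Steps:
C = -2188/7501 ≈ -0.29169
(14462 - 28489) + C = (14462 - 28489) - 2188/7501 = -14027 - 2188/7501 = -105218715/7501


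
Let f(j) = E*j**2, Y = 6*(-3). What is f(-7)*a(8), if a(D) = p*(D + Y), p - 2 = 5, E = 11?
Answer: -37730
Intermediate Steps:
p = 7 (p = 2 + 5 = 7)
Y = -18
a(D) = -126 + 7*D (a(D) = 7*(D - 18) = 7*(-18 + D) = -126 + 7*D)
f(j) = 11*j**2
f(-7)*a(8) = (11*(-7)**2)*(-126 + 7*8) = (11*49)*(-126 + 56) = 539*(-70) = -37730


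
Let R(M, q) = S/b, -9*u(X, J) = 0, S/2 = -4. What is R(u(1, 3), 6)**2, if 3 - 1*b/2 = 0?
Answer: 16/9 ≈ 1.7778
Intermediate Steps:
S = -8 (S = 2*(-4) = -8)
b = 6 (b = 6 - 2*0 = 6 + 0 = 6)
u(X, J) = 0 (u(X, J) = -1/9*0 = 0)
R(M, q) = -4/3 (R(M, q) = -8/6 = -8*1/6 = -4/3)
R(u(1, 3), 6)**2 = (-4/3)**2 = 16/9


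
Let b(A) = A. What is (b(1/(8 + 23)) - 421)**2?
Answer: 170302500/961 ≈ 1.7721e+5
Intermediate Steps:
(b(1/(8 + 23)) - 421)**2 = (1/(8 + 23) - 421)**2 = (1/31 - 421)**2 = (-13050/31)**2 = 170302500/961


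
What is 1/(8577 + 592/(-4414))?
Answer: 2207/18929143 ≈ 0.00011659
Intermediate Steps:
1/(8577 + 592/(-4414)) = 1/(8577 + 592*(-1/4414)) = 1/(8577 - 296/2207) = 1/(18929143/2207) = 2207/18929143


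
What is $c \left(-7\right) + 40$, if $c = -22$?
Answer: $194$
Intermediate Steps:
$c \left(-7\right) + 40 = \left(-22\right) \left(-7\right) + 40 = 154 + 40 = 194$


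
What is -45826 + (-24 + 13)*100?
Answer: -46926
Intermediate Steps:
-45826 + (-24 + 13)*100 = -45826 - 11*100 = -45826 - 1100 = -46926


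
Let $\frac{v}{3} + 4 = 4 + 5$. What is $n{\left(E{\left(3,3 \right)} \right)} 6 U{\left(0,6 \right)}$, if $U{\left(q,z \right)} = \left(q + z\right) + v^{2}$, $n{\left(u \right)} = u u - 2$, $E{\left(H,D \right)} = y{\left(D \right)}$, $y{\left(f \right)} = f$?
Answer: $9702$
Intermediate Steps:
$v = 15$ ($v = -12 + 3 \left(4 + 5\right) = -12 + 3 \cdot 9 = -12 + 27 = 15$)
$E{\left(H,D \right)} = D$
$n{\left(u \right)} = -2 + u^{2}$ ($n{\left(u \right)} = u^{2} - 2 = -2 + u^{2}$)
$U{\left(q,z \right)} = 225 + q + z$ ($U{\left(q,z \right)} = \left(q + z\right) + 15^{2} = \left(q + z\right) + 225 = 225 + q + z$)
$n{\left(E{\left(3,3 \right)} \right)} 6 U{\left(0,6 \right)} = \left(-2 + 3^{2}\right) 6 \left(225 + 0 + 6\right) = \left(-2 + 9\right) 6 \cdot 231 = 7 \cdot 6 \cdot 231 = 42 \cdot 231 = 9702$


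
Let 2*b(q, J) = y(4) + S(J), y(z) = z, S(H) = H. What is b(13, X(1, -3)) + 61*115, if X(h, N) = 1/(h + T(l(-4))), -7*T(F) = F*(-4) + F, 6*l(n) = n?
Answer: 70177/10 ≈ 7017.7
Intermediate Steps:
l(n) = n/6
T(F) = 3*F/7 (T(F) = -(F*(-4) + F)/7 = -(-4*F + F)/7 = -(-3)*F/7 = 3*F/7)
X(h, N) = 1/(-2/7 + h) (X(h, N) = 1/(h + 3*((1/6)*(-4))/7) = 1/(h + (3/7)*(-2/3)) = 1/(h - 2/7) = 1/(-2/7 + h))
b(q, J) = 2 + J/2 (b(q, J) = (4 + J)/2 = 2 + J/2)
b(13, X(1, -3)) + 61*115 = (2 + (7/(-2 + 7*1))/2) + 61*115 = (2 + (7/(-2 + 7))/2) + 7015 = (2 + (7/5)/2) + 7015 = (2 + (7*(1/5))/2) + 7015 = (2 + (1/2)*(7/5)) + 7015 = (2 + 7/10) + 7015 = 27/10 + 7015 = 70177/10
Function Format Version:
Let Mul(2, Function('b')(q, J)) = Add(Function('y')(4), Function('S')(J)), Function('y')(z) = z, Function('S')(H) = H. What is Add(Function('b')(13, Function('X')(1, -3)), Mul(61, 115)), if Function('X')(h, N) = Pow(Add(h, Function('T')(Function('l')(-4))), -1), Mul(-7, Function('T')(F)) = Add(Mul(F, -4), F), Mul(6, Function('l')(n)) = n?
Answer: Rational(70177, 10) ≈ 7017.7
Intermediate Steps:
Function('l')(n) = Mul(Rational(1, 6), n)
Function('T')(F) = Mul(Rational(3, 7), F) (Function('T')(F) = Mul(Rational(-1, 7), Add(Mul(F, -4), F)) = Mul(Rational(-1, 7), Add(Mul(-4, F), F)) = Mul(Rational(-1, 7), Mul(-3, F)) = Mul(Rational(3, 7), F))
Function('X')(h, N) = Pow(Add(Rational(-2, 7), h), -1) (Function('X')(h, N) = Pow(Add(h, Mul(Rational(3, 7), Mul(Rational(1, 6), -4))), -1) = Pow(Add(h, Mul(Rational(3, 7), Rational(-2, 3))), -1) = Pow(Add(h, Rational(-2, 7)), -1) = Pow(Add(Rational(-2, 7), h), -1))
Function('b')(q, J) = Add(2, Mul(Rational(1, 2), J)) (Function('b')(q, J) = Mul(Rational(1, 2), Add(4, J)) = Add(2, Mul(Rational(1, 2), J)))
Add(Function('b')(13, Function('X')(1, -3)), Mul(61, 115)) = Add(Add(2, Mul(Rational(1, 2), Mul(7, Pow(Add(-2, Mul(7, 1)), -1)))), Mul(61, 115)) = Add(Add(2, Mul(Rational(1, 2), Mul(7, Pow(Add(-2, 7), -1)))), 7015) = Add(Add(2, Mul(Rational(1, 2), Mul(7, Pow(5, -1)))), 7015) = Add(Add(2, Mul(Rational(1, 2), Mul(7, Rational(1, 5)))), 7015) = Add(Add(2, Mul(Rational(1, 2), Rational(7, 5))), 7015) = Add(Add(2, Rational(7, 10)), 7015) = Add(Rational(27, 10), 7015) = Rational(70177, 10)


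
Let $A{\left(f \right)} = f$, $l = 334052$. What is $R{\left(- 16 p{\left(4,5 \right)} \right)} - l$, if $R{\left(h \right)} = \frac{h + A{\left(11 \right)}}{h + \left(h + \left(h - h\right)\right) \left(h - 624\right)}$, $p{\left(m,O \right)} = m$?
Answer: $- \frac{14687598389}{43968} \approx -3.3405 \cdot 10^{5}$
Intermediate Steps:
$R{\left(h \right)} = \frac{11 + h}{h + h \left(-624 + h\right)}$ ($R{\left(h \right)} = \frac{h + 11}{h + \left(h + \left(h - h\right)\right) \left(h - 624\right)} = \frac{11 + h}{h + \left(h + 0\right) \left(-624 + h\right)} = \frac{11 + h}{h + h \left(-624 + h\right)}$)
$R{\left(- 16 p{\left(4,5 \right)} \right)} - l = \frac{11 - 64}{\left(-16\right) 4 \left(-623 - 64\right)} - 334052 = \frac{11 - 64}{\left(-64\right) \left(-623 - 64\right)} - 334052 = \left(- \frac{1}{64}\right) \frac{1}{-687} \left(-53\right) - 334052 = \left(- \frac{1}{64}\right) \left(- \frac{1}{687}\right) \left(-53\right) - 334052 = - \frac{53}{43968} - 334052 = - \frac{14687598389}{43968}$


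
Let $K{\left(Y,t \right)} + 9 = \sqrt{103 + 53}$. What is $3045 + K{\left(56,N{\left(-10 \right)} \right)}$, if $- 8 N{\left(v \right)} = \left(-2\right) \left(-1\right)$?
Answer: $3036 + 2 \sqrt{39} \approx 3048.5$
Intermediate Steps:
$N{\left(v \right)} = - \frac{1}{4}$ ($N{\left(v \right)} = - \frac{\left(-2\right) \left(-1\right)}{8} = \left(- \frac{1}{8}\right) 2 = - \frac{1}{4}$)
$K{\left(Y,t \right)} = -9 + 2 \sqrt{39}$ ($K{\left(Y,t \right)} = -9 + \sqrt{103 + 53} = -9 + \sqrt{156} = -9 + 2 \sqrt{39}$)
$3045 + K{\left(56,N{\left(-10 \right)} \right)} = 3045 - \left(9 - 2 \sqrt{39}\right) = 3036 + 2 \sqrt{39}$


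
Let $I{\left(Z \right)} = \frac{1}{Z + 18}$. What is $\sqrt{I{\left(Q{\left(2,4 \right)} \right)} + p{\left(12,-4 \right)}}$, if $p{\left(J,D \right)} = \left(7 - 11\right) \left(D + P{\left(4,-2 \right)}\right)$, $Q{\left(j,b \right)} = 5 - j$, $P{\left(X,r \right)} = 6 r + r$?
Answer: $\frac{\sqrt{31773}}{21} \approx 8.4881$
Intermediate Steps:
$P{\left(X,r \right)} = 7 r$
$I{\left(Z \right)} = \frac{1}{18 + Z}$
$p{\left(J,D \right)} = 56 - 4 D$ ($p{\left(J,D \right)} = \left(7 - 11\right) \left(D + 7 \left(-2\right)\right) = - 4 \left(D - 14\right) = - 4 \left(-14 + D\right) = 56 - 4 D$)
$\sqrt{I{\left(Q{\left(2,4 \right)} \right)} + p{\left(12,-4 \right)}} = \sqrt{\frac{1}{18 + \left(5 - 2\right)} + \left(56 - -16\right)} = \sqrt{\frac{1}{18 + \left(5 - 2\right)} + \left(56 + 16\right)} = \sqrt{\frac{1}{18 + 3} + 72} = \sqrt{\frac{1}{21} + 72} = \sqrt{\frac{1513}{21}} = \frac{\sqrt{31773}}{21}$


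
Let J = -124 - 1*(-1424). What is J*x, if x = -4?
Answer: -5200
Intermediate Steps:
J = 1300 (J = -124 + 1424 = 1300)
J*x = 1300*(-4) = -5200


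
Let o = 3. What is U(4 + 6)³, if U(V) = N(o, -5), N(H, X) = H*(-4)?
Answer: -1728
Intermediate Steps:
N(H, X) = -4*H
U(V) = -12 (U(V) = -4*3 = -12)
U(4 + 6)³ = (-12)³ = -1728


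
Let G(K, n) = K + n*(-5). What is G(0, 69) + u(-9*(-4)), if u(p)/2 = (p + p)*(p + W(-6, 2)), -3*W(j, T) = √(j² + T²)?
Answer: 4839 - 96*√10 ≈ 4535.4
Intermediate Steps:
G(K, n) = K - 5*n
W(j, T) = -√(T² + j²)/3 (W(j, T) = -√(j² + T²)/3 = -√(T² + j²)/3)
u(p) = 4*p*(p - 2*√10/3) (u(p) = 2*((p + p)*(p - √(2² + (-6)²)/3)) = 2*((2*p)*(p - √(4 + 36)/3)) = 2*((2*p)*(p - 2*√10/3)) = 2*(2*p*(p - 2*√10/3)) = 4*p*(p - 2*√10/3))
G(0, 69) + u(-9*(-4)) = (0 - 5*69) + 4*(-9*(-4))*(-2*√10 + 3*(-9*(-4)))/3 = (0 - 345) + (4/3)*36*(-2*√10 + 3*36) = -345 + (4/3)*36*(-2*√10 + 108) = -345 + (4/3)*36*(108 - 2*√10) = -345 + (5184 - 96*√10) = 4839 - 96*√10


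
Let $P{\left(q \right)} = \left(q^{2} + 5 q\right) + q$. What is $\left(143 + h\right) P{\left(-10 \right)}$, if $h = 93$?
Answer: $9440$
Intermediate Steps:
$P{\left(q \right)} = q^{2} + 6 q$
$\left(143 + h\right) P{\left(-10 \right)} = \left(143 + 93\right) \left(- 10 \left(6 - 10\right)\right) = 236 \left(\left(-10\right) \left(-4\right)\right) = 236 \cdot 40 = 9440$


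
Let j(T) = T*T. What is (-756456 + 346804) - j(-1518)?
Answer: -2713976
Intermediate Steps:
j(T) = T²
(-756456 + 346804) - j(-1518) = (-756456 + 346804) - 1*(-1518)² = -409652 - 1*2304324 = -409652 - 2304324 = -2713976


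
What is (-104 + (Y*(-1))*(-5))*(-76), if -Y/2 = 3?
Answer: 10184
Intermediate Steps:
Y = -6 (Y = -2*3 = -6)
(-104 + (Y*(-1))*(-5))*(-76) = (-104 - 6*(-1)*(-5))*(-76) = (-104 + 6*(-5))*(-76) = (-104 - 30)*(-76) = -134*(-76) = 10184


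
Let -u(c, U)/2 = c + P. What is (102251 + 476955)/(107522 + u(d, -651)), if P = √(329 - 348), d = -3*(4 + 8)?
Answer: 15579772591/2894117228 + 289603*I*√19/2894117228 ≈ 5.3833 + 0.00043618*I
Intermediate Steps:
d = -36 (d = -3*12 = -36)
P = I*√19 (P = √(-19) = I*√19 ≈ 4.3589*I)
u(c, U) = -2*c - 2*I*√19 (u(c, U) = -2*(c + I*√19) = -2*c - 2*I*√19)
(102251 + 476955)/(107522 + u(d, -651)) = (102251 + 476955)/(107522 + (-2*(-36) - 2*I*√19)) = 579206/(107522 + (72 - 2*I*√19)) = 579206/(107594 - 2*I*√19)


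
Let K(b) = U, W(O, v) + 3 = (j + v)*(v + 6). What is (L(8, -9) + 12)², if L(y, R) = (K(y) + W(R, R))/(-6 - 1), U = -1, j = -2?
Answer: 3025/49 ≈ 61.735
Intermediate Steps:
W(O, v) = -3 + (-2 + v)*(6 + v) (W(O, v) = -3 + (-2 + v)*(v + 6) = -3 + (-2 + v)*(6 + v))
K(b) = -1
L(y, R) = 16/7 - 4*R/7 - R²/7 (L(y, R) = (-1 + (-15 + R² + 4*R))/(-6 - 1) = (-16 + R² + 4*R)/(-7) = (-16 + R² + 4*R)*(-⅐) = 16/7 - 4*R/7 - R²/7)
(L(8, -9) + 12)² = ((16/7 - 4/7*(-9) - ⅐*(-9)²) + 12)² = ((16/7 + 36/7 - ⅐*81) + 12)² = ((16/7 + 36/7 - 81/7) + 12)² = (-29/7 + 12)² = (55/7)² = 3025/49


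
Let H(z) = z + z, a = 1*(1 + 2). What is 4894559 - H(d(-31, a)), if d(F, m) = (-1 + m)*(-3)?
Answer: 4894571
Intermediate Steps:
a = 3 (a = 1*3 = 3)
d(F, m) = 3 - 3*m
H(z) = 2*z
4894559 - H(d(-31, a)) = 4894559 - 2*(3 - 3*3) = 4894559 - 2*(3 - 9) = 4894559 - 2*(-6) = 4894559 - 1*(-12) = 4894559 + 12 = 4894571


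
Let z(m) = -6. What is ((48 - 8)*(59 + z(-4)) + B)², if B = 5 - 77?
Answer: 4194304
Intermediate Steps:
B = -72
((48 - 8)*(59 + z(-4)) + B)² = ((48 - 8)*(59 - 6) - 72)² = (40*53 - 72)² = (2120 - 72)² = 2048² = 4194304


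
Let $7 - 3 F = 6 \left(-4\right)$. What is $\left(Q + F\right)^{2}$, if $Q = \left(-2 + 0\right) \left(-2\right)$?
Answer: $\frac{1849}{9} \approx 205.44$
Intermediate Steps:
$F = \frac{31}{3}$ ($F = \frac{7}{3} - \frac{6 \left(-4\right)}{3} = \frac{7}{3} - -8 = \frac{7}{3} + 8 = \frac{31}{3} \approx 10.333$)
$Q = 4$ ($Q = \left(-2\right) \left(-2\right) = 4$)
$\left(Q + F\right)^{2} = \left(4 + \frac{31}{3}\right)^{2} = \left(\frac{43}{3}\right)^{2} = \frac{1849}{9}$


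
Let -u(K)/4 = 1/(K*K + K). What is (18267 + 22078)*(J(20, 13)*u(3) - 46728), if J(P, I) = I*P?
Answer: -5666213180/3 ≈ -1.8887e+9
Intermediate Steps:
u(K) = -4/(K + K²) (u(K) = -4/(K*K + K) = -4/(K² + K) = -4/(K + K²))
(18267 + 22078)*(J(20, 13)*u(3) - 46728) = (18267 + 22078)*((13*20)*(-4/(3*(1 + 3))) - 46728) = 40345*(260*(-4*⅓/4) - 46728) = 40345*(260*(-4*⅓*¼) - 46728) = 40345*(260*(-⅓) - 46728) = 40345*(-260/3 - 46728) = 40345*(-140444/3) = -5666213180/3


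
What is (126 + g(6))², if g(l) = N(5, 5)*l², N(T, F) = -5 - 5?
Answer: 54756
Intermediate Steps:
N(T, F) = -10
g(l) = -10*l²
(126 + g(6))² = (126 - 10*6²)² = (126 - 10*36)² = (126 - 360)² = (-234)² = 54756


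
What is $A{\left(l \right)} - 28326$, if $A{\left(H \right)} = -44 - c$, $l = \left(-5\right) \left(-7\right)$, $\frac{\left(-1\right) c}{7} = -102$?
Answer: $-29084$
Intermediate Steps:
$c = 714$ ($c = \left(-7\right) \left(-102\right) = 714$)
$l = 35$
$A{\left(H \right)} = -758$ ($A{\left(H \right)} = -44 - 714 = -758$)
$A{\left(l \right)} - 28326 = -758 - 28326 = -29084$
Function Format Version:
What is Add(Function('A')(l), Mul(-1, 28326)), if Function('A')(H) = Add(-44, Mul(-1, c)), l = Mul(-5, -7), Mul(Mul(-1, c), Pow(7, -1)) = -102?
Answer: -29084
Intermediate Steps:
c = 714 (c = Mul(-7, -102) = 714)
l = 35
Function('A')(H) = -758 (Function('A')(H) = Add(-44, Mul(-1, 714)) = Add(-44, -714) = -758)
Add(Function('A')(l), Mul(-1, 28326)) = Add(-758, Mul(-1, 28326)) = Add(-758, -28326) = -29084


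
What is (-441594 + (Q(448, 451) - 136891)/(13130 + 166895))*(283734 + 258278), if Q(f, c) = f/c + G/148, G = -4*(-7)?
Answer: -719024848258038596008/3004077175 ≈ -2.3935e+11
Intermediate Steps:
G = 28
Q(f, c) = 7/37 + f/c (Q(f, c) = f/c + 28/148 = f/c + 28*(1/148) = f/c + 7/37 = 7/37 + f/c)
(-441594 + (Q(448, 451) - 136891)/(13130 + 166895))*(283734 + 258278) = (-441594 + ((7/37 + 448/451) - 136891)/(13130 + 166895))*(283734 + 258278) = (-441594 + ((7/37 + 448*(1/451)) - 136891)/180025)*542012 = (-441594 + ((7/37 + 448/451) - 136891)*(1/180025))*542012 = (-441594 + (19733/16687 - 136891)*(1/180025))*542012 = (-441594 - 2284280384/16687*1/180025)*542012 = (-441594 - 2284280384/3004077175)*542012 = -1326584740297334/3004077175*542012 = -719024848258038596008/3004077175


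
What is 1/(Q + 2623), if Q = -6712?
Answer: -1/4089 ≈ -0.00024456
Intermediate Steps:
1/(Q + 2623) = 1/(-6712 + 2623) = 1/(-4089) = -1/4089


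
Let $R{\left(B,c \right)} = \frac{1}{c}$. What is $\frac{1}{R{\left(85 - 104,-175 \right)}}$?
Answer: $-175$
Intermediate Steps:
$\frac{1}{R{\left(85 - 104,-175 \right)}} = \frac{1}{\frac{1}{-175}} = \frac{1}{- \frac{1}{175}} = -175$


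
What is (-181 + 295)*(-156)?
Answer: -17784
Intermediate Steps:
(-181 + 295)*(-156) = 114*(-156) = -17784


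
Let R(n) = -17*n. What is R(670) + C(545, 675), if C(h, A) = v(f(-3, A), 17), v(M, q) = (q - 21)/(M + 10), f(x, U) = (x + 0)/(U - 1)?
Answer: -76737126/6737 ≈ -11390.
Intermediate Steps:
f(x, U) = x/(-1 + U)
v(M, q) = (-21 + q)/(10 + M)
C(h, A) = -4/(10 - 3/(-1 + A)) (C(h, A) = (-21 + 17)/(10 - 3/(-1 + A)) = -4/(10 - 3/(-1 + A)))
R(670) + C(545, 675) = -17*670 + 4*(1 - 1*675)/(-13 + 10*675) = -11390 + 4*(1 - 675)/(-13 + 6750) = -11390 + 4*(-674)/6737 = -11390 + 4*(1/6737)*(-674) = -11390 - 2696/6737 = -76737126/6737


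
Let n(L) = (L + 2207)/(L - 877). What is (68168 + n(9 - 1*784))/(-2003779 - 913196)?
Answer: -9384342/401570225 ≈ -0.023369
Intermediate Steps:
n(L) = (2207 + L)/(-877 + L)
(68168 + n(9 - 1*784))/(-2003779 - 913196) = (68168 + (2207 + (9 - 1*784))/(-877 + (9 - 1*784)))/(-2003779 - 913196) = (68168 + (2207 + (9 - 784))/(-877 + (9 - 784)))/(-2916975) = (68168 + (2207 - 775)/(-877 - 775))*(-1/2916975) = (68168 + 1432/(-1652))*(-1/2916975) = (68168 - 1/1652*1432)*(-1/2916975) = (68168 - 358/413)*(-1/2916975) = (28153026/413)*(-1/2916975) = -9384342/401570225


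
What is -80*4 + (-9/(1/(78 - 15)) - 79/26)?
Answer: -23141/26 ≈ -890.04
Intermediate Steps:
-80*4 + (-9/(1/(78 - 15)) - 79/26) = -320 + (-9/(1/63) - 79*1/26) = -320 + (-9/1/63 - 79/26) = -320 + (-9*63 - 79/26) = -320 + (-567 - 79/26) = -320 - 14821/26 = -23141/26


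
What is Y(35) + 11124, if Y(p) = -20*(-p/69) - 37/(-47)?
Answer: 36110585/3243 ≈ 11135.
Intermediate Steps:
Y(p) = 37/47 + 20*p/69 (Y(p) = -(-20)*p/69 - 37*(-1/47) = 20*p/69 + 37/47 = 37/47 + 20*p/69)
Y(35) + 11124 = (37/47 + (20/69)*35) + 11124 = (37/47 + 700/69) + 11124 = 35453/3243 + 11124 = 36110585/3243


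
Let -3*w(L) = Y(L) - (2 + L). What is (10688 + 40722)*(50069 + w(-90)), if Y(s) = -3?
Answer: 7717772020/3 ≈ 2.5726e+9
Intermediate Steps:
w(L) = 5/3 + L/3 (w(L) = -(-3 - (2 + L))/3 = -(-3 + (-2 - L))/3 = -(-5 - L)/3 = 5/3 + L/3)
(10688 + 40722)*(50069 + w(-90)) = (10688 + 40722)*(50069 + (5/3 + (⅓)*(-90))) = 51410*(50069 + (5/3 - 30)) = 51410*(50069 - 85/3) = 51410*(150122/3) = 7717772020/3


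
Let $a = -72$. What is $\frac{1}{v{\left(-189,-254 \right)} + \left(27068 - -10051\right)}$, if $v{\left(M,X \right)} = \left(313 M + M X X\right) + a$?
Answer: $- \frac{1}{12215634} \approx -8.1862 \cdot 10^{-8}$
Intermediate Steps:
$v{\left(M,X \right)} = -72 + 313 M + M X^{2}$ ($v{\left(M,X \right)} = \left(313 M + M X X\right) - 72 = \left(313 M + M X^{2}\right) - 72 = -72 + 313 M + M X^{2}$)
$\frac{1}{v{\left(-189,-254 \right)} + \left(27068 - -10051\right)} = \frac{1}{\left(-72 + 313 \left(-189\right) - 189 \left(-254\right)^{2}\right) + \left(27068 - -10051\right)} = \frac{1}{\left(-72 - 59157 - 12193524\right) + \left(27068 + 10051\right)} = \frac{1}{\left(-72 - 59157 - 12193524\right) + 37119} = \frac{1}{-12252753 + 37119} = \frac{1}{-12215634} = - \frac{1}{12215634}$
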